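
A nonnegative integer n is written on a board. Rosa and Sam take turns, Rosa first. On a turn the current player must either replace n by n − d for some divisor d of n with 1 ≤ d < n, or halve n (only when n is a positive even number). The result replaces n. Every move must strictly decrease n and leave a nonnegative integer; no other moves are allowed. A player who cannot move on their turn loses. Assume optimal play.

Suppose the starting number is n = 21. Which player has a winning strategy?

Sam wins.

Work bottom-up. With no move the player to move loses. Otherwise the position is W if at least one move leads to an L position for the opponent, and L if every move leads to a W.
n=0: no move → L
n=1: no move → L
n=2: reaches L-position 1 → W
n=3: only reaches 2(W), which is W → L
n=4: reaches L-position 3 → W
n=5: only reaches 4(W), which is W → L
n=6: reaches L-position 3 → W
n=7: only reaches 6(W), which is W → L
n=8: reaches L-position 7 → W
n=9: only reaches 6(W), 8(W), all W → L
n=10: reaches L-position 5 → W
n=11: only reaches 10(W), which is W → L
n=12: reaches L-position 9 → W
n=13: only reaches 12(W), which is W → L
n=14: reaches L-position 7 → W
n=15: only reaches 10(W), 12(W), 14(W), all W → L
n=16: reaches L-position 15 → W
n=17: only reaches 16(W), which is W → L
n=18: reaches L-position 9 → W
n=19: only reaches 18(W), which is W → L
n=20: reaches L-position 15 → W
n=21: only reaches 14(W), 18(W), 20(W), all W → L
The starting position 21 is L: whatever Rosa does, the opponent receives a W position.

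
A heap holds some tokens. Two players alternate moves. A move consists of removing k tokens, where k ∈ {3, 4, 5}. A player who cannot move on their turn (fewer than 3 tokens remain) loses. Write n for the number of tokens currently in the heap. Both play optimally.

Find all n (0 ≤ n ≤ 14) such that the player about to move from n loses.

0, 1, 2, 8, 9, 10

Use the standard recursion: the mover loses at a terminal position; elsewhere, the mover wins exactly when some move hands the opponent an L position.
n=0: no move → L
n=1: no move → L
n=2: no move → L
n=3: →0(L), so W
n=4: →1(L), so W
n=5: →2(L), so W
n=6: →2(L), so W
n=7: →2(L), so W
n=8: →5(W), 4(W), 3(W) — all W, so L
n=9: →6(W), 5(W), 4(W) — all W, so L
n=10: →7(W), 6(W), 5(W) — all W, so L
n=11: →8(L), so W
n=12: →9(L), so W
n=13: →10(L), so W
n=14: →10(L), so W
The losing starting values of n are exactly the entries labelled L in this table (6 of them).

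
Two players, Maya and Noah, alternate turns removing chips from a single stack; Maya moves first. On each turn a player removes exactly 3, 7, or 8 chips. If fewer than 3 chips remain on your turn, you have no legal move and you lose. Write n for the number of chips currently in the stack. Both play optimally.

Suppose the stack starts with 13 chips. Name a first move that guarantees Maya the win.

Classify positions by backward induction: terminal positions (no move available) are L. From any other position, the mover wins iff some move reaches an L.
n=0: no move → L
n=1: no move → L
n=2: no move → L
n=3: can move to 0, which is L ⇒ W
n=4: can move to 1, which is L ⇒ W
n=5: can move to 2, which is L ⇒ W
n=6: the only move is to 3(W), a W ⇒ L
n=7: can move to 0, which is L ⇒ W
n=8: can move to 1, which is L ⇒ W
n=9: can move to 6, which is L ⇒ W
n=10: can move to 2, which is L ⇒ W
n=11: moves to 8(W), 4(W), 3(W); every one is W ⇒ L
n=12: moves to 9(W), 5(W), 4(W); every one is W ⇒ L
n=13: can move to 6, which is L ⇒ W
From 13, the L positions reachable in one move are: 6.

Remove 7, leaving 6.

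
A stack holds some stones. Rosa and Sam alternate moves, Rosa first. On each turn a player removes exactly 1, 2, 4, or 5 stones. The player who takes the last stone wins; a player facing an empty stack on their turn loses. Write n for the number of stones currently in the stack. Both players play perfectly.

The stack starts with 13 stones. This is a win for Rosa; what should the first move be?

Remove 1, leaving 12.

Work bottom-up. With no move the player to move loses. Otherwise the position is W if at least one move leads to an L position for the opponent, and L if every move leads to a W.
n=0: no move → L
n=1: reaches L-position 0 → W
n=2: reaches L-position 0 → W
n=3: only reaches 2(W), 1(W), all W → L
n=4: reaches L-position 3 → W
n=5: reaches L-position 3 → W
n=6: only reaches 5(W), 4(W), 2(W), 1(W), all W → L
n=7: reaches L-position 6 → W
n=8: reaches L-position 6 → W
n=9: only reaches 8(W), 7(W), 5(W), 4(W), all W → L
n=10: reaches L-position 9 → W
n=11: reaches L-position 9 → W
n=12: only reaches 11(W), 10(W), 8(W), 7(W), all W → L
n=13: reaches L-position 12 → W
From 13, the L positions reachable in one move are: 12, 9. Any move reaching one of these is winning.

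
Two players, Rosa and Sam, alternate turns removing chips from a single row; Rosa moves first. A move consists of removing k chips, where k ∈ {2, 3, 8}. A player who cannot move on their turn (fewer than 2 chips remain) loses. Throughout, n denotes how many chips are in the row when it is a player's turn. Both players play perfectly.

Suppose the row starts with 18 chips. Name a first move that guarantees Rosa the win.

Classify positions by backward induction: terminal positions (no move available) are L. From any other position, the mover wins iff some move reaches an L.
n=0: no move → L
n=1: no move → L
n=2: reaches L-position 0 → W
n=3: reaches L-position 1 → W
n=4: reaches L-position 1 → W
n=5: only reaches 3(W), 2(W), all W → L
n=6: only reaches 4(W), 3(W), all W → L
n=7: reaches L-position 5 → W
n=8: reaches L-position 6 → W
n=9: reaches L-position 6 → W
n=10: only reaches 8(W), 7(W), 2(W), all W → L
n=11: only reaches 9(W), 8(W), 3(W), all W → L
n=12: reaches L-position 10 → W
n=13: reaches L-position 11 → W
n=14: reaches L-position 11 → W
n=15: only reaches 13(W), 12(W), 7(W), all W → L
n=16: only reaches 14(W), 13(W), 8(W), all W → L
n=17: reaches L-position 15 → W
n=18: reaches L-position 16 → W
From 18, the L positions reachable in one move are: 16, 15, 10. Any move reaching one of these is winning.

Remove 2, leaving 16.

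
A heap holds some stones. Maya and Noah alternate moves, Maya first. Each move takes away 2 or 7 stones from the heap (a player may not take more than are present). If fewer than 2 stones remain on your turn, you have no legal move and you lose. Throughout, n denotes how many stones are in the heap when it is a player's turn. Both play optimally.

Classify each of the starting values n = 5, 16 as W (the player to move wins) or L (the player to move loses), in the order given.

Label each position W (a win for the player to move) or L (a loss). A position with no legal move is L; any other position is W exactly when some move reaches an L, and L when every move reaches a W.
n=0: no move → L
n=1: no move → L
n=2: reaches L-position 0 → W
n=3: reaches L-position 1 → W
n=4: only reaches 2(W), which is W → L
n=5: only reaches 3(W), which is W → L
n=6: reaches L-position 4 → W
n=7: reaches L-position 5 → W
n=8: reaches L-position 1 → W
n=9: only reaches 7(W), 2(W), all W → L
n=10: only reaches 8(W), 3(W), all W → L
n=11: reaches L-position 9 → W
n=12: reaches L-position 10 → W
n=13: only reaches 11(W), 6(W), all W → L
n=14: only reaches 12(W), 7(W), all W → L
n=15: reaches L-position 13 → W
n=16: reaches L-position 14 → W

5: L, 16: W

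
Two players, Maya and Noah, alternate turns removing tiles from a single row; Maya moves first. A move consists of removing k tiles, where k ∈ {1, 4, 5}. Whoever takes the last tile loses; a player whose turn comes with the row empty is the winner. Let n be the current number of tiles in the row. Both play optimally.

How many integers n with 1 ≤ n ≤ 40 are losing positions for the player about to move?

10

Build the W/L table. Terminal = W. A non-terminal position is W if it has a move to some L; otherwise it is L.
n=0: no move; the opponent has just taken the last tile and therefore loses → W
n=1: the only move is to 0(W), a W ⇒ L
n=2: can move to 1, which is L ⇒ W
n=3: the only move is to 2(W), a W ⇒ L
n=4: can move to 3, which is L ⇒ W
n=5: can move to 1, which is L ⇒ W
n=6: can move to 1, which is L ⇒ W
n=7: can move to 3, which is L ⇒ W
n=8: can move to 3, which is L ⇒ W
n=9: moves to 8(W), 5(W), 4(W); every one is W ⇒ L
n=10: can move to 9, which is L ⇒ W
n=11: moves to 10(W), 7(W), 6(W); every one is W ⇒ L
n=12: can move to 11, which is L ⇒ W
n=13: can move to 9, which is L ⇒ W
n=14: can move to 9, which is L ⇒ W
n=15: can move to 11, which is L ⇒ W
n=16: can move to 11, which is L ⇒ W
n=17: moves to 16(W), 13(W), 12(W); every one is W ⇒ L
n=18: can move to 17, which is L ⇒ W
n=19: moves to 18(W), 15(W), 14(W); every one is W ⇒ L
n=20: can move to 19, which is L ⇒ W
n=21: can move to 17, which is L ⇒ W
n=22: can move to 17, which is L ⇒ W
n=23: can move to 19, which is L ⇒ W
n=24: can move to 19, which is L ⇒ W
n=25: moves to 24(W), 21(W), 20(W); every one is W ⇒ L
n=26: can move to 25, which is L ⇒ W
n=27: moves to 26(W), 23(W), 22(W); every one is W ⇒ L
n=28: can move to 27, which is L ⇒ W
n=29: can move to 25, which is L ⇒ W
n=30: can move to 25, which is L ⇒ W
n=31: can move to 27, which is L ⇒ W
n=32: can move to 27, which is L ⇒ W
n=33: moves to 32(W), 29(W), 28(W); every one is W ⇒ L
n=34: can move to 33, which is L ⇒ W
n=35: moves to 34(W), 31(W), 30(W); every one is W ⇒ L
n=36: can move to 35, which is L ⇒ W
n=37: can move to 33, which is L ⇒ W
n=38: can move to 33, which is L ⇒ W
n=39: can move to 35, which is L ⇒ W
n=40: can move to 35, which is L ⇒ W
L entries with 1 ≤ n ≤ 40 (the range starts at n=1): n = 1, 3, 9, 11, 17, 19, 25, 27, 33, 35; that makes 10.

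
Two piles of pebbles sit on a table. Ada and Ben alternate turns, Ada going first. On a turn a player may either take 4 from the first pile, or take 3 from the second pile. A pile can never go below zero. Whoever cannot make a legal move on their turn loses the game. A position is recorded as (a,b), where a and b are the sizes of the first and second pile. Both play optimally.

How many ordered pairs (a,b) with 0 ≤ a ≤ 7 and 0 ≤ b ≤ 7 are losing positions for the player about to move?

32

Compute win/loss labels from the base case upward. A position with no move is L. Any other position is W if it can reach an L in one move, else L.
Every move lowers a or b (never raises either), so fill the grid row by row in increasing a, and left to right within a row: each cell's successors are then already labelled.
      b=0  b=1  b=2  b=3  b=4  b=5  b=6  b=7
a=0:    L    L    L    W    W    W    L    L
a=1:    L    L    L    W    W    W    L    L
a=2:    L    L    L    W    W    W    L    L
a=3:    L    L    L    W    W    W    L    L
a=4:    W    W    W    L    L    L    W    W
a=5:    W    W    W    L    L    L    W    W
a=6:    W    W    W    L    L    L    W    W
a=7:    W    W    W    L    L    L    W    W
Cells with no legal move (terminal, hence L): (0,0), (0,1), (0,2), (1,0), (1,1), (1,2), (2,0), (2,1), (2,2), (3,0), (3,1), (3,2).
The remaining L cells, each justified by listing all of its moves:
(0,6): →(0,3)(W) only, which is W, so L
(0,7): →(0,4)(W) only, which is W, so L
(1,6): →(1,3)(W) only, which is W, so L
(1,7): →(1,4)(W) only, which is W, so L
(2,6): →(2,3)(W) only, which is W, so L
(2,7): →(2,4)(W) only, which is W, so L
(3,6): →(3,3)(W) only, which is W, so L
(3,7): →(3,4)(W) only, which is W, so L
(4,3): →(0,3)(W), (4,0)(W) — all W, so L
(4,4): →(0,4)(W), (4,1)(W) — all W, so L
(4,5): →(0,5)(W), (4,2)(W) — all W, so L
(5,3): →(1,3)(W), (5,0)(W) — all W, so L
(5,4): →(1,4)(W), (5,1)(W) — all W, so L
(5,5): →(1,5)(W), (5,2)(W) — all W, so L
(6,3): →(2,3)(W), (6,0)(W) — all W, so L
(6,4): →(2,4)(W), (6,1)(W) — all W, so L
(6,5): →(2,5)(W), (6,2)(W) — all W, so L
(7,3): →(3,3)(W), (7,0)(W) — all W, so L
(7,4): →(3,4)(W), (7,1)(W) — all W, so L
(7,5): →(3,5)(W), (7,2)(W) — all W, so L
Every other cell has at least one move into one of the L cells above, so it is W.
L cells per row: a=0: 5, a=1: 5, a=2: 5, a=3: 5, a=4: 3, a=5: 3, a=6: 3, a=7: 3; total 32.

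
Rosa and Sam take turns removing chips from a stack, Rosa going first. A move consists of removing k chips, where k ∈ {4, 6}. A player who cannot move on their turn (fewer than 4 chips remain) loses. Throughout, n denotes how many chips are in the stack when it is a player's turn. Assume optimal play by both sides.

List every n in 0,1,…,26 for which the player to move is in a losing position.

0, 1, 2, 3, 10, 11, 12, 13, 20, 21, 22, 23

Classify positions by backward induction: terminal positions (no move available) are L. From any other position, the mover wins iff some move reaches an L.
n=0: no move → L
n=1: no move → L
n=2: no move → L
n=3: no move → L
n=4: reaches L-position 0 → W
n=5: reaches L-position 1 → W
n=6: reaches L-position 2 → W
n=7: reaches L-position 3 → W
n=8: reaches L-position 2 → W
n=9: reaches L-position 3 → W
n=10: only reaches 6(W), 4(W), all W → L
n=11: only reaches 7(W), 5(W), all W → L
n=12: only reaches 8(W), 6(W), all W → L
n=13: only reaches 9(W), 7(W), all W → L
n=14: reaches L-position 10 → W
n=15: reaches L-position 11 → W
n=16: reaches L-position 12 → W
n=17: reaches L-position 13 → W
n=18: reaches L-position 12 → W
n=19: reaches L-position 13 → W
n=20: only reaches 16(W), 14(W), all W → L
n=21: only reaches 17(W), 15(W), all W → L
n=22: only reaches 18(W), 16(W), all W → L
n=23: only reaches 19(W), 17(W), all W → L
n=24: reaches L-position 20 → W
n=25: reaches L-position 21 → W
n=26: reaches L-position 22 → W
The losing starting values of n are exactly the entries labelled L in this table (12 of them).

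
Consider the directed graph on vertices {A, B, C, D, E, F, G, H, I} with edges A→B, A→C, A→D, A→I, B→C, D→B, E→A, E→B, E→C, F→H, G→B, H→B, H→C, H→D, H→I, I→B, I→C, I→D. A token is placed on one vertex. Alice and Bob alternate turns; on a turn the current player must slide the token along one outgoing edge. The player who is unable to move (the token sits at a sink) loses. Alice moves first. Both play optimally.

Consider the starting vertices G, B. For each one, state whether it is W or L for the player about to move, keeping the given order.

Label each position W (a win for the player to move) or L (a loss). A position with no legal move is L; any other position is W exactly when some move reaches an L, and L when every move reaches a W.
Every edge goes from a vertex to one that appears earlier in the order C, B, D, I, H, G, F, A, E, so processing vertices in that order labels each vertex after all of its successors.
C: no outgoing edge → L
B: →C(L), so W
D: →B(W) only, which is W, so L
I: →D(L), so W
H: →D(L), so W
G: →B(W) only, which is W, so L
F: →H(W) only, which is W, so L
A: →D(L), so W
E: →C(L), so W

G: L, B: W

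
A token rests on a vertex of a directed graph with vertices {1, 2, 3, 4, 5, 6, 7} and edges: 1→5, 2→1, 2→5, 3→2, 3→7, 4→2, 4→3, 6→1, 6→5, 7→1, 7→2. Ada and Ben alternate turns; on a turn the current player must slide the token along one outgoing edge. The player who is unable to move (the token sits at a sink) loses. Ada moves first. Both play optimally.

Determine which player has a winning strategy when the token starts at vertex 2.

Classify positions by backward induction: terminal positions (no move available) are L. From any other position, the mover wins iff some move reaches an L.
Every edge goes from a vertex to one that appears earlier in the order 5, 1, 2, 7, 3, 6, 4, so processing vertices in that order labels each vertex after all of its successors.
5: no outgoing edge → L
1: W (go to 5, an L position)
2: W (go to 5, an L position)
7: L (options 2(W), 1(W) are all W)
3: W (go to 7, an L position)
6: W (go to 5, an L position)
4: L (options 3(W), 2(W) are all W)
The starting position 2 is W: Ada should move to 5, handing over an L position.

Ada wins.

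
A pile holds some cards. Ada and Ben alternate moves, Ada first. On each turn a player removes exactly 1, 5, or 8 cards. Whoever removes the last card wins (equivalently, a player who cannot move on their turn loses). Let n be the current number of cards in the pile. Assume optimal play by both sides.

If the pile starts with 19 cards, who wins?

Classify positions by backward induction: terminal positions (no move available) are L. From any other position, the mover wins iff some move reaches an L.
n=0: no move → L
n=1: →0(L), so W
n=2: →1(W) only, which is W, so L
n=3: →2(L), so W
n=4: →3(W) only, which is W, so L
n=5: →4(L), so W
n=6: →5(W), 1(W) — all W, so L
n=7: →6(L), so W
n=8: →0(L), so W
n=9: →4(L), so W
n=10: →2(L), so W
n=11: →6(L), so W
n=12: →4(L), so W
n=13: →12(W), 8(W), 5(W) — all W, so L
n=14: →13(L), so W
n=15: →14(W), 10(W), 7(W) — all W, so L
n=16: →15(L), so W
n=17: →16(W), 12(W), 9(W) — all W, so L
n=18: →17(L), so W
n=19: →18(W), 14(W), 11(W) — all W, so L
Every move from 19 reaches a W position, so the mover loses.

Ben wins.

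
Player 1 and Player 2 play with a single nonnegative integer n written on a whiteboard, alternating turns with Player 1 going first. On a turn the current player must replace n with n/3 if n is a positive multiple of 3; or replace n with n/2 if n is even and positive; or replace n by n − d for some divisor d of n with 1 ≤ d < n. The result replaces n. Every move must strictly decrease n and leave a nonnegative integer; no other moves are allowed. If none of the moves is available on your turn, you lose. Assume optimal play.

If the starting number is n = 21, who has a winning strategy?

Use the standard recursion: the mover loses at a terminal position; elsewhere, the mover wins exactly when some move hands the opponent an L position.
n=0: no move → L
n=1: no move → L
n=2: W (go to 1, an L position)
n=3: W (go to 1, an L position)
n=4: L (options 2(W), 3(W) are all W)
n=5: W (go to 4, an L position)
n=6: W (go to 4, an L position)
n=7: L (sole option 6(W) is W)
n=8: W (go to 4, an L position)
n=9: L (options 3(W), 6(W), 8(W) are all W)
n=10: W (go to 9, an L position)
n=11: L (sole option 10(W) is W)
n=12: W (go to 4, an L position)
n=13: L (sole option 12(W) is W)
n=14: W (go to 7, an L position)
n=15: L (options 5(W), 10(W), 12(W), 14(W) are all W)
n=16: W (go to 15, an L position)
n=17: L (sole option 16(W) is W)
n=18: W (go to 9, an L position)
n=19: L (sole option 18(W) is W)
n=20: W (go to 15, an L position)
n=21: W (go to 7, an L position)
The starting position 21 is W: Player 1 should move to 7, handing over an L position.

Player 1 wins.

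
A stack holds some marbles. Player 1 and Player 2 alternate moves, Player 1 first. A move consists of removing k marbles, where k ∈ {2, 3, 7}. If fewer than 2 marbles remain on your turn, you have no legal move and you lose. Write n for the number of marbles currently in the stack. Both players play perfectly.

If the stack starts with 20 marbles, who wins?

Player 2 wins.

Classify positions by backward induction: terminal positions (no move available) are L. From any other position, the mover wins iff some move reaches an L.
n=0: no move → L
n=1: no move → L
n=2: can move to 0, which is L ⇒ W
n=3: can move to 1, which is L ⇒ W
n=4: can move to 1, which is L ⇒ W
n=5: moves to 3(W), 2(W); every one is W ⇒ L
n=6: moves to 4(W), 3(W); every one is W ⇒ L
n=7: can move to 5, which is L ⇒ W
n=8: can move to 6, which is L ⇒ W
n=9: can move to 6, which is L ⇒ W
n=10: moves to 8(W), 7(W), 3(W); every one is W ⇒ L
n=11: moves to 9(W), 8(W), 4(W); every one is W ⇒ L
n=12: can move to 10, which is L ⇒ W
n=13: can move to 11, which is L ⇒ W
n=14: can move to 11, which is L ⇒ W
n=15: moves to 13(W), 12(W), 8(W); every one is W ⇒ L
n=16: moves to 14(W), 13(W), 9(W); every one is W ⇒ L
n=17: can move to 15, which is L ⇒ W
n=18: can move to 16, which is L ⇒ W
n=19: can move to 16, which is L ⇒ W
n=20: moves to 18(W), 17(W), 13(W); every one is W ⇒ L
The starting position 20 is L: whatever Player 1 does, the opponent receives a W position.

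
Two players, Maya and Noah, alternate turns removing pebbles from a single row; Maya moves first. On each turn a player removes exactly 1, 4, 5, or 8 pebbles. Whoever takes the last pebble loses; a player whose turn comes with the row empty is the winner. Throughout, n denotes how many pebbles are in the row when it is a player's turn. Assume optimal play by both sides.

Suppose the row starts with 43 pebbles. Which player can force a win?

Compute win/loss labels from the base case upward. A position with no move is W. Any other position is W if it can reach an L in one move, else L.
n=0: no move; the opponent has just taken the last pebble and therefore loses → W
n=1: only reaches 0(W), which is W → L
n=2: reaches L-position 1 → W
n=3: only reaches 2(W), which is W → L
n=4: reaches L-position 3 → W
n=5: reaches L-position 1 → W
n=6: reaches L-position 1 → W
n=7: reaches L-position 3 → W
n=8: reaches L-position 3 → W
n=9: reaches L-position 1 → W
n=10: only reaches 9(W), 6(W), 5(W), 2(W), all W → L
n=11: reaches L-position 10 → W
n=12: only reaches 11(W), 8(W), 7(W), 4(W), all W → L
n=13: reaches L-position 12 → W
n=14: reaches L-position 10 → W
n=15: reaches L-position 10 → W
n=16: reaches L-position 12 → W
n=17: reaches L-position 12 → W
n=18: reaches L-position 10 → W
n=19: only reaches 18(W), 15(W), 14(W), 11(W), all W → L
n=20: reaches L-position 19 → W
n=21: only reaches 20(W), 17(W), 16(W), 13(W), all W → L
n=22: reaches L-position 21 → W
n=23: reaches L-position 19 → W
n=24: reaches L-position 19 → W
n=25: reaches L-position 21 → W
n=26: reaches L-position 21 → W
n=27: reaches L-position 19 → W
n=28: only reaches 27(W), 24(W), 23(W), 20(W), all W → L
n=29: reaches L-position 28 → W
n=30: only reaches 29(W), 26(W), 25(W), 22(W), all W → L
n=31: reaches L-position 30 → W
n=32: reaches L-position 28 → W
n=33: reaches L-position 28 → W
n=34: reaches L-position 30 → W
n=35: reaches L-position 30 → W
n=36: reaches L-position 28 → W
n=37: only reaches 36(W), 33(W), 32(W), 29(W), all W → L
n=38: reaches L-position 37 → W
n=39: only reaches 38(W), 35(W), 34(W), 31(W), all W → L
n=40: reaches L-position 39 → W
n=41: reaches L-position 37 → W
n=42: reaches L-position 37 → W
n=43: reaches L-position 39 → W
From 43 Maya can remove 4, leaving 39, reaching an L position.

Maya wins.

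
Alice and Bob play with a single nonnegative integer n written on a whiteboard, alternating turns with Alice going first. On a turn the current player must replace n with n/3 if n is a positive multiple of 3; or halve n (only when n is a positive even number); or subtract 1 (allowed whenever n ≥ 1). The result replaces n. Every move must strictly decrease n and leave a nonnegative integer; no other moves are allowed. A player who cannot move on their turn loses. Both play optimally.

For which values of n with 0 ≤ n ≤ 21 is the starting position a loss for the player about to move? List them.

Use the standard recursion: the mover loses at a terminal position; elsewhere, the mover wins exactly when some move hands the opponent an L position.
n=0: no move → L
n=1: W (go to 0, an L position)
n=2: L (sole option 1(W) is W)
n=3: W (go to 2, an L position)
n=4: W (go to 2, an L position)
n=5: L (sole option 4(W) is W)
n=6: W (go to 2, an L position)
n=7: L (sole option 6(W) is W)
n=8: W (go to 7, an L position)
n=9: L (options 3(W), 8(W) are all W)
n=10: W (go to 5, an L position)
n=11: L (sole option 10(W) is W)
n=12: W (go to 11, an L position)
n=13: L (sole option 12(W) is W)
n=14: W (go to 7, an L position)
n=15: W (go to 5, an L position)
n=16: L (options 8(W), 15(W) are all W)
n=17: W (go to 16, an L position)
n=18: W (go to 9, an L position)
n=19: L (sole option 18(W) is W)
n=20: W (go to 19, an L position)
n=21: W (go to 7, an L position)
The losing starting values of n are exactly the entries labelled L in this table (9 of them).

0, 2, 5, 7, 9, 11, 13, 16, 19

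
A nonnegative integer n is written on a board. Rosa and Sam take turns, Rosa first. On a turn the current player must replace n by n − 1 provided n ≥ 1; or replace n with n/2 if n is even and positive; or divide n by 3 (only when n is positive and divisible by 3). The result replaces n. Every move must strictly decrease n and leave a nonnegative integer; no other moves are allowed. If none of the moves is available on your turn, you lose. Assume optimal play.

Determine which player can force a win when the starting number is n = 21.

Rosa wins.

Positions with no move are L. A position that does have a move is losing for the player to move precisely when every available move leads to a winning position for the opponent. Fill in the labels:
n=0: no move → L
n=1: reaches L-position 0 → W
n=2: only reaches 1(W), which is W → L
n=3: reaches L-position 2 → W
n=4: reaches L-position 2 → W
n=5: only reaches 4(W), which is W → L
n=6: reaches L-position 2 → W
n=7: only reaches 6(W), which is W → L
n=8: reaches L-position 7 → W
n=9: only reaches 3(W), 8(W), all W → L
n=10: reaches L-position 5 → W
n=11: only reaches 10(W), which is W → L
n=12: reaches L-position 11 → W
n=13: only reaches 12(W), which is W → L
n=14: reaches L-position 7 → W
n=15: reaches L-position 5 → W
n=16: only reaches 8(W), 15(W), all W → L
n=17: reaches L-position 16 → W
n=18: reaches L-position 9 → W
n=19: only reaches 18(W), which is W → L
n=20: reaches L-position 19 → W
n=21: reaches L-position 7 → W
From 21 Rosa can move to 7, reaching an L position.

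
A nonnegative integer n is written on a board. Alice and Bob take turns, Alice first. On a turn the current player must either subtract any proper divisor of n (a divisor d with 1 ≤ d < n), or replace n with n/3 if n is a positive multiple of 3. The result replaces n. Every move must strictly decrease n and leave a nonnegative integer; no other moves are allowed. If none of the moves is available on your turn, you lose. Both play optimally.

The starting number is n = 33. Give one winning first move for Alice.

Work bottom-up. With no move the player to move loses. Otherwise the position is W if at least one move leads to an L position for the opponent, and L if every move leads to a W.
n=0: no move → L
n=1: no move → L
n=2: W (go to 1, an L position)
n=3: W (go to 1, an L position)
n=4: L (options 2(W), 3(W) are all W)
n=5: W (go to 4, an L position)
n=6: W (go to 4, an L position)
n=7: L (sole option 6(W) is W)
n=8: W (go to 4, an L position)
n=9: L (options 3(W), 6(W), 8(W) are all W)
n=10: W (go to 9, an L position)
n=11: L (sole option 10(W) is W)
n=12: W (go to 4, an L position)
n=13: L (sole option 12(W) is W)
n=14: W (go to 7, an L position)
n=15: L (options 5(W), 10(W), 12(W), 14(W) are all W)
n=16: W (go to 15, an L position)
n=17: L (sole option 16(W) is W)
n=18: W (go to 9, an L position)
n=19: L (sole option 18(W) is W)
n=20: W (go to 15, an L position)
n=21: W (go to 7, an L position)
n=22: W (go to 11, an L position)
n=23: L (sole option 22(W) is W)
n=24: W (go to 23, an L position)
n=25: L (options 20(W), 24(W) are all W)
n=26: W (go to 13, an L position)
n=27: W (go to 9, an L position)
n=28: L (options 14(W), 21(W), 24(W), 26(W), 27(W) are all W)
n=29: W (go to 28, an L position)
n=30: W (go to 15, an L position)
n=31: L (sole option 30(W) is W)
n=32: W (go to 28, an L position)
n=33: W (go to 11, an L position)
From 33, the L positions reachable in one move are: 11.

Move to 11.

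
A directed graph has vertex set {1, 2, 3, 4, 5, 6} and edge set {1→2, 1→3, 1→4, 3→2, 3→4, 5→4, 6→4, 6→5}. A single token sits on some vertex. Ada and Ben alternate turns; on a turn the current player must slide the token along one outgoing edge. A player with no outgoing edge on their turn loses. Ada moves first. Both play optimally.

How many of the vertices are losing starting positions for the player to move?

2

Positions with no move are L. A position that does have a move is losing for the player to move precisely when every available move leads to a winning position for the opponent. Fill in the labels:
Every edge goes from a vertex to one that appears earlier in the order 4, 2, 3, 1, 5, 6, so processing vertices in that order labels each vertex after all of its successors.
4: no outgoing edge → L
2: no outgoing edge → L
3: W (go to 2, an L position)
1: W (go to 2, an L position)
5: W (go to 4, an L position)
6: W (go to 4, an L position)
The L vertices are 2, 4; that is 2 in all.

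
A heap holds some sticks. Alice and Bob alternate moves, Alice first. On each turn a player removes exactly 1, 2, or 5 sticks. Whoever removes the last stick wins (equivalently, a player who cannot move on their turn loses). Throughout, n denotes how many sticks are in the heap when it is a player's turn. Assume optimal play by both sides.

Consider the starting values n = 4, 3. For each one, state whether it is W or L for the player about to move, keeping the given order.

Compute win/loss labels from the base case upward. A position with no move is L. Any other position is W if it can reach an L in one move, else L.
n=0: no move → L
n=1: reaches L-position 0 → W
n=2: reaches L-position 0 → W
n=3: only reaches 2(W), 1(W), all W → L
n=4: reaches L-position 3 → W

4: W, 3: L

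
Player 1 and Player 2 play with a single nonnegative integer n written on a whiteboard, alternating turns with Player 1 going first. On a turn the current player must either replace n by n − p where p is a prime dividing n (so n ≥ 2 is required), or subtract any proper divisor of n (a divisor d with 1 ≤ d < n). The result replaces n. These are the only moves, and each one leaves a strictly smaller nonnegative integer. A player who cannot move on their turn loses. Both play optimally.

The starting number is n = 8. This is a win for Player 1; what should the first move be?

Positions with no move are L. A position that does have a move is losing for the player to move precisely when every available move leads to a winning position for the opponent. Fill in the labels:
n=0: no move → L
n=1: no move → L
n=2: can move to 0, which is L ⇒ W
n=3: can move to 0, which is L ⇒ W
n=4: moves to 2(W), 3(W); every one is W ⇒ L
n=5: can move to 0, which is L ⇒ W
n=6: can move to 4, which is L ⇒ W
n=7: can move to 0, which is L ⇒ W
n=8: can move to 4, which is L ⇒ W
From 8, the L positions reachable in one move are: 4.

Move to 4.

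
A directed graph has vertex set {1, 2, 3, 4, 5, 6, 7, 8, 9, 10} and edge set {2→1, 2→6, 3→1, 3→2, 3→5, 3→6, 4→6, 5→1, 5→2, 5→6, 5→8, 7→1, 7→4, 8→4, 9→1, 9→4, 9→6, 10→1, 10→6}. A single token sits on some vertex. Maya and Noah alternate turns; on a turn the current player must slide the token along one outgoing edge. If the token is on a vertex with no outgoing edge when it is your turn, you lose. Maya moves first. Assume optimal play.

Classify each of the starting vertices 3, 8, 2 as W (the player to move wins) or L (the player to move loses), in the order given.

3: W, 8: L, 2: W

Work bottom-up. With no move the player to move loses. Otherwise the position is W if at least one move leads to an L position for the opponent, and L if every move leads to a W.
Every edge goes from a vertex to one that appears earlier in the order 1, 6, 2, 4, 8, 7, 9, 5, 10, 3, so processing vertices in that order labels each vertex after all of its successors.
1: no outgoing edge → L
6: no outgoing edge → L
2: can move to 6, which is L ⇒ W
4: can move to 6, which is L ⇒ W
8: the only move is to 4(W), a W ⇒ L
7: can move to 1, which is L ⇒ W
9: can move to 6, which is L ⇒ W
5: can move to 8, which is L ⇒ W
10: can move to 6, which is L ⇒ W
3: can move to 6, which is L ⇒ W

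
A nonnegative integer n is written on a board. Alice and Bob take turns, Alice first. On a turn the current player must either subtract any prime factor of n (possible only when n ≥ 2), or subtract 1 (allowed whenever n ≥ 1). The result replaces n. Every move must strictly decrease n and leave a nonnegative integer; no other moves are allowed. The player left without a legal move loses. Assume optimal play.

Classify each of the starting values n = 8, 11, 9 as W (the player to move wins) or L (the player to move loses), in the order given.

Work bottom-up. With no move the player to move loses. Otherwise the position is W if at least one move leads to an L position for the opponent, and L if every move leads to a W.
n=0: no move → L
n=1: reaches L-position 0 → W
n=2: reaches L-position 0 → W
n=3: reaches L-position 0 → W
n=4: only reaches 2(W), 3(W), all W → L
n=5: reaches L-position 0 → W
n=6: reaches L-position 4 → W
n=7: reaches L-position 0 → W
n=8: only reaches 6(W), 7(W), all W → L
n=9: reaches L-position 8 → W
n=10: reaches L-position 8 → W
n=11: reaches L-position 0 → W

8: L, 11: W, 9: W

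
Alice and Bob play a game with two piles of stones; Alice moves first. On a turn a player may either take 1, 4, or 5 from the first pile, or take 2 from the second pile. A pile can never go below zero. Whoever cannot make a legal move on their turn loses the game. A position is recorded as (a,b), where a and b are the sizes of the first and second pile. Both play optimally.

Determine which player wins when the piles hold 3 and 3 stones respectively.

Work bottom-up. With no move the player to move loses. Otherwise the position is W if at least one move leads to an L position for the opponent, and L if every move leads to a W.
No move ever increases a pile, so every position that can arise here has a ≤ 3 and b ≤ 3; it is enough to label the cells with 0 ≤ a ≤ 3 and 0 ≤ b ≤ 3.
Every move lowers a or b (never raises either), so fill the grid row by row in increasing a, and left to right within a row: each cell's successors are then already labelled.
      b=0  b=1  b=2  b=3
a=0:    L    L    W    W
a=1:    W    W    L    L
a=2:    L    L    W    W
a=3:    W    W    L    L
Cells with no legal move (terminal, hence L): (0,0), (0,1).
The remaining L cells, each justified by listing all of its moves:
(1,2): moves to (0,2)(W), (1,0)(W); every one is W ⇒ L
(1,3): moves to (0,3)(W), (1,1)(W); every one is W ⇒ L
(2,0): the only move is to (1,0)(W), a W ⇒ L
(2,1): the only move is to (1,1)(W), a W ⇒ L
(3,2): moves to (2,2)(W), (3,0)(W); every one is W ⇒ L
(3,3): moves to (2,3)(W), (3,1)(W); every one is W ⇒ L
Every other cell has at least one move into one of the L cells above, so it is W.
The starting position (3,3) is L: whatever Alice does, the opponent receives a W position.

Bob wins.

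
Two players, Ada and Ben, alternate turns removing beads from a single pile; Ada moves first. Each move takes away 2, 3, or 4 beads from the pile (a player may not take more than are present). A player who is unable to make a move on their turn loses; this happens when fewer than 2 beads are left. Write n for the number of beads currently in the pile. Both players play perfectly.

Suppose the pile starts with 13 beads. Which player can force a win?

Ben wins.

Compute win/loss labels from the base case upward. A position with no move is L. Any other position is W if it can reach an L in one move, else L.
n=0: no move → L
n=1: no move → L
n=2: →0(L), so W
n=3: →1(L), so W
n=4: →1(L), so W
n=5: →1(L), so W
n=6: →4(W), 3(W), 2(W) — all W, so L
n=7: →5(W), 4(W), 3(W) — all W, so L
n=8: →6(L), so W
n=9: →7(L), so W
n=10: →7(L), so W
n=11: →7(L), so W
n=12: →10(W), 9(W), 8(W) — all W, so L
n=13: →11(W), 10(W), 9(W) — all W, so L
The starting position 13 is L: whatever Ada does, the opponent receives a W position.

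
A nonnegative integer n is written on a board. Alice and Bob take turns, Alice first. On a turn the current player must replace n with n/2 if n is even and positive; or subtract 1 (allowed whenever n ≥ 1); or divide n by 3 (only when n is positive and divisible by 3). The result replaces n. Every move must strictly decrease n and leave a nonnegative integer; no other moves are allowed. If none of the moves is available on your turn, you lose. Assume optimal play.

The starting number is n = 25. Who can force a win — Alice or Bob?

Bob wins.

Build the W/L table. Terminal = L. A non-terminal position is W if it has a move to some L; otherwise it is L.
n=0: no move → L
n=1: can move to 0, which is L ⇒ W
n=2: the only move is to 1(W), a W ⇒ L
n=3: can move to 2, which is L ⇒ W
n=4: can move to 2, which is L ⇒ W
n=5: the only move is to 4(W), a W ⇒ L
n=6: can move to 2, which is L ⇒ W
n=7: the only move is to 6(W), a W ⇒ L
n=8: can move to 7, which is L ⇒ W
n=9: moves to 3(W), 8(W); every one is W ⇒ L
n=10: can move to 5, which is L ⇒ W
n=11: the only move is to 10(W), a W ⇒ L
n=12: can move to 11, which is L ⇒ W
n=13: the only move is to 12(W), a W ⇒ L
n=14: can move to 7, which is L ⇒ W
n=15: can move to 5, which is L ⇒ W
n=16: moves to 8(W), 15(W); every one is W ⇒ L
n=17: can move to 16, which is L ⇒ W
n=18: can move to 9, which is L ⇒ W
n=19: the only move is to 18(W), a W ⇒ L
n=20: can move to 19, which is L ⇒ W
n=21: can move to 7, which is L ⇒ W
n=22: can move to 11, which is L ⇒ W
n=23: the only move is to 22(W), a W ⇒ L
n=24: can move to 23, which is L ⇒ W
n=25: the only move is to 24(W), a W ⇒ L
The starting position 25 is L: whatever Alice does, the opponent receives a W position.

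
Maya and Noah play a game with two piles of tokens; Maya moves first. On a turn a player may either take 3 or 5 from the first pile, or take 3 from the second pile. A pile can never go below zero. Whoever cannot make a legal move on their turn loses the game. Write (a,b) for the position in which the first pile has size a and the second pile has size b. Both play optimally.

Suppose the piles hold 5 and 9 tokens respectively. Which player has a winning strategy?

Noah wins.

Compute win/loss labels from the base case upward. A position with no move is L. Any other position is W if it can reach an L in one move, else L.
No move ever increases a pile, so every position that can arise here has a ≤ 5 and b ≤ 9; it is enough to label the cells with 0 ≤ a ≤ 5 and 0 ≤ b ≤ 9.
Every move lowers a or b (never raises either), so fill the grid row by row in increasing a, and left to right within a row: each cell's successors are then already labelled.
      b=0  b=1  b=2  b=3  b=4  b=5  b=6  b=7  b=8  b=9
a=0:    L    L    L    W    W    W    L    L    L    W
a=1:    L    L    L    W    W    W    L    L    L    W
a=2:    L    L    L    W    W    W    L    L    L    W
a=3:    W    W    W    L    L    L    W    W    W    L
a=4:    W    W    W    L    L    L    W    W    W    L
a=5:    W    W    W    L    L    L    W    W    W    L
Cells with no legal move (terminal, hence L): (0,0), (0,1), (0,2), (1,0), (1,1), (1,2), (2,0), (2,1), (2,2).
The remaining L cells, each justified by listing all of its moves:
(0,6): the only move is to (0,3)(W), a W ⇒ L
(0,7): the only move is to (0,4)(W), a W ⇒ L
(0,8): the only move is to (0,5)(W), a W ⇒ L
(1,6): the only move is to (1,3)(W), a W ⇒ L
(1,7): the only move is to (1,4)(W), a W ⇒ L
(1,8): the only move is to (1,5)(W), a W ⇒ L
(2,6): the only move is to (2,3)(W), a W ⇒ L
(2,7): the only move is to (2,4)(W), a W ⇒ L
(2,8): the only move is to (2,5)(W), a W ⇒ L
(3,3): moves to (0,3)(W), (3,0)(W); every one is W ⇒ L
(3,4): moves to (0,4)(W), (3,1)(W); every one is W ⇒ L
(3,5): moves to (0,5)(W), (3,2)(W); every one is W ⇒ L
(3,9): moves to (0,9)(W), (3,6)(W); every one is W ⇒ L
(4,3): moves to (1,3)(W), (4,0)(W); every one is W ⇒ L
(4,4): moves to (1,4)(W), (4,1)(W); every one is W ⇒ L
(4,5): moves to (1,5)(W), (4,2)(W); every one is W ⇒ L
(4,9): moves to (1,9)(W), (4,6)(W); every one is W ⇒ L
(5,3): moves to (2,3)(W), (0,3)(W), (5,0)(W); every one is W ⇒ L
(5,4): moves to (2,4)(W), (0,4)(W), (5,1)(W); every one is W ⇒ L
(5,5): moves to (2,5)(W), (0,5)(W), (5,2)(W); every one is W ⇒ L
(5,9): moves to (2,9)(W), (0,9)(W), (5,6)(W); every one is W ⇒ L
Every other cell has at least one move into one of the L cells above, so it is W.
The starting position (5,9) is L: whatever Maya does, the opponent receives a W position.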